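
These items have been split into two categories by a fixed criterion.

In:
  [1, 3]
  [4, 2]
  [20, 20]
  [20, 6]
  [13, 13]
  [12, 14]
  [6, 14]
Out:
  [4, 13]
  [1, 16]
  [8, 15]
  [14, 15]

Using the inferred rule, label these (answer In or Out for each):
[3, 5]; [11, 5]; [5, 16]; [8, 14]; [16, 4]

In, In, Out, In, In

Rule: sum is even. This holds for each 'In' example and fails for each 'Out' one.
[3, 5] — 3+5 = 8, hence In. [11, 5] — 11+5 = 16, hence In. [5, 16] — 5+16 = 21, hence Out. [8, 14] — 8+14 = 22, hence In. [16, 4] — 16+4 = 20, hence In.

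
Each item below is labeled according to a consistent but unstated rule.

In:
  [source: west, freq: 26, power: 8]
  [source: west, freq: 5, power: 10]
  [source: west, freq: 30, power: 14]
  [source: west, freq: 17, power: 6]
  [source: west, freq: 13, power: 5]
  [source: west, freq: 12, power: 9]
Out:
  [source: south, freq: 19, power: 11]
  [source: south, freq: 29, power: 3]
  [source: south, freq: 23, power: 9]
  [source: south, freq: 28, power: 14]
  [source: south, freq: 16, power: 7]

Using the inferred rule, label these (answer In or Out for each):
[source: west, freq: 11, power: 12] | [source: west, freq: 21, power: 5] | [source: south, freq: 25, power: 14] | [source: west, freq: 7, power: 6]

The rule appears to be: source is west.
[source: west, freq: 11, power: 12]: In (source is west). [source: west, freq: 21, power: 5]: In (source is west). [source: south, freq: 25, power: 14]: Out (source is south). [source: west, freq: 7, power: 6]: In (source is west).

In, In, Out, In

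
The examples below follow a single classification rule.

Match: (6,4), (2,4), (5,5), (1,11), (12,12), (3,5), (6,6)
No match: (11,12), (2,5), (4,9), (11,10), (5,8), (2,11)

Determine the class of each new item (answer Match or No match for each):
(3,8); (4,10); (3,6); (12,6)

No match, Match, No match, Match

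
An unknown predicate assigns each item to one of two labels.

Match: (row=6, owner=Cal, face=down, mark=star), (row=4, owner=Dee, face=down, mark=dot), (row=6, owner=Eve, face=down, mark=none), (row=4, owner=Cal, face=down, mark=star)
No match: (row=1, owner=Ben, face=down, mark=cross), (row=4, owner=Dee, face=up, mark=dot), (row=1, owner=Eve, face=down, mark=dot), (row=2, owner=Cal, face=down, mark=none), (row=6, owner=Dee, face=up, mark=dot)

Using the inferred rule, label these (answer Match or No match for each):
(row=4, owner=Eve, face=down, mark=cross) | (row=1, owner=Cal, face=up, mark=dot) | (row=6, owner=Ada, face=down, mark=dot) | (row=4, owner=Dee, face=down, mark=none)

Match, No match, Match, Match

One predicate separates the groups cleanly: face is down AND row ≥ 4.
(row=4, owner=Eve, face=down, mark=cross) → face is down, row = 4 → Match.
(row=1, owner=Cal, face=up, mark=dot) → face is up, row = 1 → No match.
(row=6, owner=Ada, face=down, mark=dot) → face is down, row = 6 → Match.
(row=4, owner=Dee, face=down, mark=none) → face is down, row = 4 → Match.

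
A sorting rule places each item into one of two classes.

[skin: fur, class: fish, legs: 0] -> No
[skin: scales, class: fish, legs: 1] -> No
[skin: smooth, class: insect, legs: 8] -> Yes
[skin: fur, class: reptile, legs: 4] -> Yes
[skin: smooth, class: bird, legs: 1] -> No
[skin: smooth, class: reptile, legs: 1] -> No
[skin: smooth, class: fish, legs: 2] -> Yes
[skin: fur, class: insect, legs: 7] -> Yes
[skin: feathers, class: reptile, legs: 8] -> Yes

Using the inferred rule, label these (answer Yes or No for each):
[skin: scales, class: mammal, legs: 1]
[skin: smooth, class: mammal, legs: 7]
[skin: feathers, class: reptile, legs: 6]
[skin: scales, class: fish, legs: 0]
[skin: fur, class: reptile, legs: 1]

The common property of the 'Yes' items is: legs ≥ 2. No 'No' item has it.

No, Yes, Yes, No, No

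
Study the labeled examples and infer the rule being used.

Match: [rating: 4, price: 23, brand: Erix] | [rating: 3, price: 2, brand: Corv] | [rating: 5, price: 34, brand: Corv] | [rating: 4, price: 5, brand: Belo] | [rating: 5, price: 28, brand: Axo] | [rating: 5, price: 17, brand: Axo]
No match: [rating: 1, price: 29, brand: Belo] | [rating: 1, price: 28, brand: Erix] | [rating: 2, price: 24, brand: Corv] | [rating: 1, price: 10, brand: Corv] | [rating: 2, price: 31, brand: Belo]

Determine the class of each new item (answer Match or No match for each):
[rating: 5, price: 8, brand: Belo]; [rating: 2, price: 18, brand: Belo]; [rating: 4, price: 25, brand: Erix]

The rule appears to be: rating ≥ 3.
[rating: 5, price: 8, brand: Belo]: Match (rating = 5).
[rating: 2, price: 18, brand: Belo]: No match (rating = 2).
[rating: 4, price: 25, brand: Erix]: Match (rating = 4).

Match, No match, Match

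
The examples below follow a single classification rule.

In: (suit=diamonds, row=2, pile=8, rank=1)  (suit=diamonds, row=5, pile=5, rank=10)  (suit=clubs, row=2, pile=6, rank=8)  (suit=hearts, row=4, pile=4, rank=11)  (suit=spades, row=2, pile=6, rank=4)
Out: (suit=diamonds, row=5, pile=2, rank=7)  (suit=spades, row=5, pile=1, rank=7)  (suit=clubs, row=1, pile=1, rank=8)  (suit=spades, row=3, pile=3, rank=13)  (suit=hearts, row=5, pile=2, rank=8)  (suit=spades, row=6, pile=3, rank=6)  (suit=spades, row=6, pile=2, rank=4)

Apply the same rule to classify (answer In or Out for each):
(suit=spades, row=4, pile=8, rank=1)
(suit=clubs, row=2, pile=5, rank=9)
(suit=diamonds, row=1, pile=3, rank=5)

In, In, Out

The pattern is that an item is 'In' exactly when: pile ≥ 4.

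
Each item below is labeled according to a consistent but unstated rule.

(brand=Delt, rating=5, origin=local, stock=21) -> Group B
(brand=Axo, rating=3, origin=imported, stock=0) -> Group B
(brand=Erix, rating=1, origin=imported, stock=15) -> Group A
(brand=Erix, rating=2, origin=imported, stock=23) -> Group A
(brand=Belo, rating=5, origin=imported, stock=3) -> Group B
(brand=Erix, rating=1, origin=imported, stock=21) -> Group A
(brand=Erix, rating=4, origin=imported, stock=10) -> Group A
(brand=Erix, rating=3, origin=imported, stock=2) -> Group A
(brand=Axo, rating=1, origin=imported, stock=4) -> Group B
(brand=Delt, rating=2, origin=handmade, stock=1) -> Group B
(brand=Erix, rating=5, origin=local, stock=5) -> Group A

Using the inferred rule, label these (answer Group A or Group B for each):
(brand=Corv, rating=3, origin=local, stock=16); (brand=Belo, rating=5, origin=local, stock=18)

The pattern is that an item is 'Group A' exactly when: brand is Erix.

Group B, Group B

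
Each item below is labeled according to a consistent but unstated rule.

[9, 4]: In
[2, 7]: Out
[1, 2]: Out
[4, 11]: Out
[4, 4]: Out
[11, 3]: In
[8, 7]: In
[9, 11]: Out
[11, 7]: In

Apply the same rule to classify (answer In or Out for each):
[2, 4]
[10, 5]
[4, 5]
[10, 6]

Out, In, Out, In

Looking at the examples, the only property every 'In' case has and every 'Out' case lacks is: first > second.
[2, 4] → 2 < 4 → Out.
[10, 5] → 10 > 5 → In.
[4, 5] → 4 < 5 → Out.
[10, 6] → 10 > 6 → In.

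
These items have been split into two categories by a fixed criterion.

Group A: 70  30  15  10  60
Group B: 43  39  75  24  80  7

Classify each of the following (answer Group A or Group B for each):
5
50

Group A, Group A

The common property of the 'Group A' items is: multiple of 5 AND at most 70. No 'Group B' item has it.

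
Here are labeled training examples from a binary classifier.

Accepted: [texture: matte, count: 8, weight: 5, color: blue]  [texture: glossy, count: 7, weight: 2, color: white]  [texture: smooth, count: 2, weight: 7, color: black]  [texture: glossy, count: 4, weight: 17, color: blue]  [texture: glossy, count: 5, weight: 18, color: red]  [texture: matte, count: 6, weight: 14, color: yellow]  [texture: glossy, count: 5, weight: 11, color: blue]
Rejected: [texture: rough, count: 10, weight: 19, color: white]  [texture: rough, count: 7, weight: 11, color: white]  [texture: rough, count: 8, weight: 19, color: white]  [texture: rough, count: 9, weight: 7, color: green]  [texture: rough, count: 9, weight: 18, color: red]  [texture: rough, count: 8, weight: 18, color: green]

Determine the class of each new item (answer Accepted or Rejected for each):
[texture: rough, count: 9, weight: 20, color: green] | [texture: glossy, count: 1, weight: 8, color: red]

Rejected, Accepted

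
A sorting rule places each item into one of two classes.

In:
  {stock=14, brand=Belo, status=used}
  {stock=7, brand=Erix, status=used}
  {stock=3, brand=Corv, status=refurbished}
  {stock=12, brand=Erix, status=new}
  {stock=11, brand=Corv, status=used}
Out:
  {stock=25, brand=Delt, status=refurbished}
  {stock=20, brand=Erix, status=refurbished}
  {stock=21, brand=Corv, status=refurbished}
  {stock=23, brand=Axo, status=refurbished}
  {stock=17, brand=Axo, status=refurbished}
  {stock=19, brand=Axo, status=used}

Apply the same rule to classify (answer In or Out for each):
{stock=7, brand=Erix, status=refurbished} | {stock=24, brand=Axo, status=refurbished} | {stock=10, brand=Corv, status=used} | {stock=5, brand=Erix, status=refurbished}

'In' ⟺ stock ≤ 14.
{stock=7, brand=Erix, status=refurbished}: stock = 7, has this property → In. {stock=24, brand=Axo, status=refurbished}: stock = 24, doesn't match → Out. {stock=10, brand=Corv, status=used}: stock = 10, has this property → In. {stock=5, brand=Erix, status=refurbished}: stock = 5, has this property → In.

In, Out, In, In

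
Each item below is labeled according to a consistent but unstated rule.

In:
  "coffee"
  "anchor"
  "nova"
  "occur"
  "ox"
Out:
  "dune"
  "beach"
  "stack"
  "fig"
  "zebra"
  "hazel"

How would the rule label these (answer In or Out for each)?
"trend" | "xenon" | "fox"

Out, In, In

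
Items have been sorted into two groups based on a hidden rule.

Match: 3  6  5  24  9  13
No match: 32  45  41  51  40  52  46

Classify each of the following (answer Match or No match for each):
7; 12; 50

Match, Match, No match

One predicate separates the groups cleanly: at most 24.
7 — 7 ≤ 24, hence Match. 12 — 12 ≤ 24, hence Match. 50 — 50 > 24, hence No match.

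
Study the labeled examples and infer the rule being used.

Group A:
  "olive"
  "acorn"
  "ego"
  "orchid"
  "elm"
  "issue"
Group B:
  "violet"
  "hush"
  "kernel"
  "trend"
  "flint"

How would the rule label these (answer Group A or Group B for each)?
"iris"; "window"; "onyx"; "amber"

Group A, Group B, Group A, Group A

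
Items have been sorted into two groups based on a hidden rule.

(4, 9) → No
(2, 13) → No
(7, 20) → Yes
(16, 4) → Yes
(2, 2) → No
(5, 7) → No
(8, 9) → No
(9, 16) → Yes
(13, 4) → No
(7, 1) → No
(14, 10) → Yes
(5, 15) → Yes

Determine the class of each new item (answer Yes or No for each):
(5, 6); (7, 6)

No, No

Every 'Yes' example satisfies: sum ≥ 20. None of the 'No' examples do.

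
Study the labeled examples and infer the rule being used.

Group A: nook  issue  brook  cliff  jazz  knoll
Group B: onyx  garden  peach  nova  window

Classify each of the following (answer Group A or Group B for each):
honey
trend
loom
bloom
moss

Group B, Group B, Group A, Group A, Group A

Rule: has a double letter. This holds for each 'Group A' example and fails for each 'Group B' one.
honey: Group B (no doubled letter). trend: Group B (no doubled letter). loom: Group A ('oo' doubled). bloom: Group A ('oo' doubled). moss: Group A ('ss' doubled).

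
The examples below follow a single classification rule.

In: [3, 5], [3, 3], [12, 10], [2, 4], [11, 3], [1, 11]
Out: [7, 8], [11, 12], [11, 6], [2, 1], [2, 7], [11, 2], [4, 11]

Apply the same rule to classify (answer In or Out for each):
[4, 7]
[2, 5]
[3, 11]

The classifier is using: sum is even.
[4, 7]: 4+7 = 11, doesn't qualify → Out. [2, 5]: 2+5 = 7, doesn't qualify → Out. [3, 11]: 3+11 = 14, fits → In.

Out, Out, In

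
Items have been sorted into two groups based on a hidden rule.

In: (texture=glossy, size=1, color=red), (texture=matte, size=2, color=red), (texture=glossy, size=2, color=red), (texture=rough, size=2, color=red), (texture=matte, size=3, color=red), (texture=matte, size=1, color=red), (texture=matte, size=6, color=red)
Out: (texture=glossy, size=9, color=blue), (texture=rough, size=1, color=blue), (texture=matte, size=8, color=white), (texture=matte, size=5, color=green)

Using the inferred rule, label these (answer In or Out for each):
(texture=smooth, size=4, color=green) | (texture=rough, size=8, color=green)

The distinguishing property — color is red — holds for all the 'In' cases and none of the 'Out' cases.
(texture=smooth, size=4, color=green): color is green, does not fit → Out. (texture=rough, size=8, color=green): color is green, does not fit → Out.

Out, Out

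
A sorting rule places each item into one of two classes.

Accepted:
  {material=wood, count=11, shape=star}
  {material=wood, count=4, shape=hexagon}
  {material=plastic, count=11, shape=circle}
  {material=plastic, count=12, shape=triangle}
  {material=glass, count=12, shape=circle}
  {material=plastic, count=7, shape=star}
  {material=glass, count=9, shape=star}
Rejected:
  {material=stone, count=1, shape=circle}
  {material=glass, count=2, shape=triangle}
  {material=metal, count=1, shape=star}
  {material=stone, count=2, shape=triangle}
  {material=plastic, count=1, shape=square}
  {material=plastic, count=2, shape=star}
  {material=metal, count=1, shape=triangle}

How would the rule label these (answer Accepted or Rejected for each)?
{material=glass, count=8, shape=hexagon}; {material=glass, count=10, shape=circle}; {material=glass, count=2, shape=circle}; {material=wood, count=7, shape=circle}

Accepted, Accepted, Rejected, Accepted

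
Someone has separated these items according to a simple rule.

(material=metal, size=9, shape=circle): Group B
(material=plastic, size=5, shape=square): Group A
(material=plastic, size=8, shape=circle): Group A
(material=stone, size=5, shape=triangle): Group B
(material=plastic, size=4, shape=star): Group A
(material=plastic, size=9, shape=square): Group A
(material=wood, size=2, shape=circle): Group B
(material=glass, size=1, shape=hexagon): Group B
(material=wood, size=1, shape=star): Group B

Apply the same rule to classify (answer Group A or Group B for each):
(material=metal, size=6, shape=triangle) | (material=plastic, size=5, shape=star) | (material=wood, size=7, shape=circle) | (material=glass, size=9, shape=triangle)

Group B, Group A, Group B, Group B

The simplest hypothesis consistent with all the labels is: material is plastic.
Group B: (material=metal, size=6, shape=triangle), since material is metal. Group A: (material=plastic, size=5, shape=star), since material is plastic. Group B: (material=wood, size=7, shape=circle), since material is wood. Group B: (material=glass, size=9, shape=triangle), since material is glass.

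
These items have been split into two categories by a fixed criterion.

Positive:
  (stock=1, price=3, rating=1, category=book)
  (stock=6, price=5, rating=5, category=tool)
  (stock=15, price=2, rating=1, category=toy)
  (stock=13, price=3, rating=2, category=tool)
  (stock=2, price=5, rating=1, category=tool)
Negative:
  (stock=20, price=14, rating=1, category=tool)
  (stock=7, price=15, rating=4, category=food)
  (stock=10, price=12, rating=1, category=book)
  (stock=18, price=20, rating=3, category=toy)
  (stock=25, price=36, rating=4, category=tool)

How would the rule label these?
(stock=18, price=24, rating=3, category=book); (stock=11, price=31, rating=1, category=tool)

The pattern is that an item is 'Positive' exactly when: price ≤ 5.
(stock=18, price=24, rating=3, category=book) — price = 24, hence Negative. (stock=11, price=31, rating=1, category=tool) — price = 31, hence Negative.

Negative, Negative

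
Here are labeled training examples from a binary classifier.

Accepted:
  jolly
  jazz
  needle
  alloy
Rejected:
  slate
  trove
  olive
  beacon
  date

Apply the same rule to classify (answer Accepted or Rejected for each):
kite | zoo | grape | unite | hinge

'Accepted' ⟺ has a double letter.
Rejected: kite, since no doubled letter. Accepted: zoo, since 'oo' doubled. Rejected: grape, since no doubled letter. Rejected: unite, since no doubled letter. Rejected: hinge, since no doubled letter.

Rejected, Accepted, Rejected, Rejected, Rejected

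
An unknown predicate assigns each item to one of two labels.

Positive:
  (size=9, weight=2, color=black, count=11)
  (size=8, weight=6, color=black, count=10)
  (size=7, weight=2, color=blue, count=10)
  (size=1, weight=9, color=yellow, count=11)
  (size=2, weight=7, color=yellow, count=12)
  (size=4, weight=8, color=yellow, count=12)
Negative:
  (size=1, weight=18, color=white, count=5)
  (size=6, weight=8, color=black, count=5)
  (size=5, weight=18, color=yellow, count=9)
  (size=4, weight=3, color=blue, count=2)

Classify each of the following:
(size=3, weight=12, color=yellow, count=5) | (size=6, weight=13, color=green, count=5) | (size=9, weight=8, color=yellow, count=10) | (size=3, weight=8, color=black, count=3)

Every 'Positive' example satisfies: count ≥ 10. None of the 'Negative' examples do.
(size=3, weight=12, color=yellow, count=5): count = 5 — doesn't match, so Negative. (size=6, weight=13, color=green, count=5): count = 5 — doesn't match, so Negative. (size=9, weight=8, color=yellow, count=10): count = 10 — passes, so Positive. (size=3, weight=8, color=black, count=3): count = 3 — doesn't match, so Negative.

Negative, Negative, Positive, Negative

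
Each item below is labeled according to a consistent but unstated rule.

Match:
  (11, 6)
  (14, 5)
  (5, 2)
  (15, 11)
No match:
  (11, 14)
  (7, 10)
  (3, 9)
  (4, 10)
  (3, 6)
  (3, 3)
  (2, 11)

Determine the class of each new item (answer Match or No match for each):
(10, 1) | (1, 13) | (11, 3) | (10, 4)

Match, No match, Match, Match

All 'Match' examples share one property — first > second — and every 'No match' example lacks it.
(10, 1): 10 > 1, has this property → Match.
(1, 13): 1 < 13, doesn't qualify → No match.
(11, 3): 11 > 3, has this property → Match.
(10, 4): 10 > 4, has this property → Match.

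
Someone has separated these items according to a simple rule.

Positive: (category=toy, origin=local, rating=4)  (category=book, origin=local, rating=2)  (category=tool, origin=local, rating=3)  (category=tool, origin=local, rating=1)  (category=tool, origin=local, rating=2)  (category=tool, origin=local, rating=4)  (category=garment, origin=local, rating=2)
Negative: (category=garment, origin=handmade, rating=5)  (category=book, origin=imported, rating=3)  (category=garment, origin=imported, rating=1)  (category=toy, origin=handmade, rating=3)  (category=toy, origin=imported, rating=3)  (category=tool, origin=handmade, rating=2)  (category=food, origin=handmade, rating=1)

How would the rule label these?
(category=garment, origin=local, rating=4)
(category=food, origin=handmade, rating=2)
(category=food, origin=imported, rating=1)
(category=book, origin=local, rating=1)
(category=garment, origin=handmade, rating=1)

Positive, Negative, Negative, Positive, Negative

One predicate separates the groups cleanly: origin is local.
(category=garment, origin=local, rating=4) — origin is local, hence Positive.
(category=food, origin=handmade, rating=2) — origin is handmade, hence Negative.
(category=food, origin=imported, rating=1) — origin is imported, hence Negative.
(category=book, origin=local, rating=1) — origin is local, hence Positive.
(category=garment, origin=handmade, rating=1) — origin is handmade, hence Negative.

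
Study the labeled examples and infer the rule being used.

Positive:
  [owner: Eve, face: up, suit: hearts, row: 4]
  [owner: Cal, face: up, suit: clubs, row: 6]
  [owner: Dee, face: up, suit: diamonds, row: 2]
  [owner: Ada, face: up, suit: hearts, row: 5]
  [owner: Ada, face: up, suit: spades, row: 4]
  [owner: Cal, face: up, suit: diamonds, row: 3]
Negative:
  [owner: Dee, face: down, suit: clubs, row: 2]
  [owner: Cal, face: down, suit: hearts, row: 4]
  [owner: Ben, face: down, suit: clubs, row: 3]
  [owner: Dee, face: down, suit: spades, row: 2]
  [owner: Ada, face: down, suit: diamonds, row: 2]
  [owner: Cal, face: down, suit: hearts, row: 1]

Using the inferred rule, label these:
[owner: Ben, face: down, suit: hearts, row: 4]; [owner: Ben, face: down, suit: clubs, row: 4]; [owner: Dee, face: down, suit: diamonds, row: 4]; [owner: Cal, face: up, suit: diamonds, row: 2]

Negative, Negative, Negative, Positive

The common property of the 'Positive' items is: face is up. No 'Negative' item has it.
Negative: [owner: Ben, face: down, suit: hearts, row: 4], since face is down.
Negative: [owner: Ben, face: down, suit: clubs, row: 4], since face is down.
Negative: [owner: Dee, face: down, suit: diamonds, row: 4], since face is down.
Positive: [owner: Cal, face: up, suit: diamonds, row: 2], since face is up.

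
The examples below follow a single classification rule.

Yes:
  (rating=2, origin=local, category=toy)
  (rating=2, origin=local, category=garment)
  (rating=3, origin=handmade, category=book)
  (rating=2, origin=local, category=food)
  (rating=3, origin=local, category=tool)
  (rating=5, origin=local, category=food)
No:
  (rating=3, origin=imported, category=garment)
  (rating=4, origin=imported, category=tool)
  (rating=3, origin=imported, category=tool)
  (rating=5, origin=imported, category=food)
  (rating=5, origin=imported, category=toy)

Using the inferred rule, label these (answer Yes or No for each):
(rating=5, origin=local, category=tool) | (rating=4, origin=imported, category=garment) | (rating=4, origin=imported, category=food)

Yes, No, No

All 'Yes' examples share one property — origin is not imported — and every 'No' example lacks it.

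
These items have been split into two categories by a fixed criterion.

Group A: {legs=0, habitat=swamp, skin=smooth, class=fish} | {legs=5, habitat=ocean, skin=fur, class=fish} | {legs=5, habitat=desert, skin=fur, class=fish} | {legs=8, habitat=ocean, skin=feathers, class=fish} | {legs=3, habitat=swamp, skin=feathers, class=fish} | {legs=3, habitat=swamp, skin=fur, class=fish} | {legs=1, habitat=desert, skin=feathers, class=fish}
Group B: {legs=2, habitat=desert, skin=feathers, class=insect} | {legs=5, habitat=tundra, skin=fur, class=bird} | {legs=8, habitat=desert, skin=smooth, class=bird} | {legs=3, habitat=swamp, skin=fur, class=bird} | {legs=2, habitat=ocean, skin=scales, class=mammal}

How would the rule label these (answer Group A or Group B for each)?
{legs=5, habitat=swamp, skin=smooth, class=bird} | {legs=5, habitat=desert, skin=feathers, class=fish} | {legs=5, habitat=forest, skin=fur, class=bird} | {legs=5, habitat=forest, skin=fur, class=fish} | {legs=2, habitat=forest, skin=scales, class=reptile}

'Group A' ⟺ class is fish.
{legs=5, habitat=swamp, skin=smooth, class=bird}: Group B (class is bird).
{legs=5, habitat=desert, skin=feathers, class=fish}: Group A (class is fish).
{legs=5, habitat=forest, skin=fur, class=bird}: Group B (class is bird).
{legs=5, habitat=forest, skin=fur, class=fish}: Group A (class is fish).
{legs=2, habitat=forest, skin=scales, class=reptile}: Group B (class is reptile).

Group B, Group A, Group B, Group A, Group B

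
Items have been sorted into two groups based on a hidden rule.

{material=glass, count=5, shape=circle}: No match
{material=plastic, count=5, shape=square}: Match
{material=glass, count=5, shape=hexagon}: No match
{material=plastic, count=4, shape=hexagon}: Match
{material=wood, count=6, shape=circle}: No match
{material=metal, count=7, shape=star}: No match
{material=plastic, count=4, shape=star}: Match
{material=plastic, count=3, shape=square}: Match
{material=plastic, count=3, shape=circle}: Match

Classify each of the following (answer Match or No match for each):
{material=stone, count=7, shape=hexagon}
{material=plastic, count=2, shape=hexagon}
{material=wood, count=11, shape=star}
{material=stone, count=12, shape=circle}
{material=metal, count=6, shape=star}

No match, Match, No match, No match, No match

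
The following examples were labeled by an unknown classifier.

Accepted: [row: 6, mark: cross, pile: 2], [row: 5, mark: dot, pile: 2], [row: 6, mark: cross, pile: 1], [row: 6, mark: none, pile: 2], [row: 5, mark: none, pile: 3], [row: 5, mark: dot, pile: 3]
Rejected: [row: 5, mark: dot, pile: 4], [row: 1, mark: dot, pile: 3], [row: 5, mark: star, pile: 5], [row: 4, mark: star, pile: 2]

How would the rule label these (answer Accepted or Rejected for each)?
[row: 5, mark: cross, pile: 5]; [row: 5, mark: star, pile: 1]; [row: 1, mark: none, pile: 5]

Rejected, Accepted, Rejected

The simplest hypothesis consistent with all the labels is: pile ≤ 3 AND row ≥ 5.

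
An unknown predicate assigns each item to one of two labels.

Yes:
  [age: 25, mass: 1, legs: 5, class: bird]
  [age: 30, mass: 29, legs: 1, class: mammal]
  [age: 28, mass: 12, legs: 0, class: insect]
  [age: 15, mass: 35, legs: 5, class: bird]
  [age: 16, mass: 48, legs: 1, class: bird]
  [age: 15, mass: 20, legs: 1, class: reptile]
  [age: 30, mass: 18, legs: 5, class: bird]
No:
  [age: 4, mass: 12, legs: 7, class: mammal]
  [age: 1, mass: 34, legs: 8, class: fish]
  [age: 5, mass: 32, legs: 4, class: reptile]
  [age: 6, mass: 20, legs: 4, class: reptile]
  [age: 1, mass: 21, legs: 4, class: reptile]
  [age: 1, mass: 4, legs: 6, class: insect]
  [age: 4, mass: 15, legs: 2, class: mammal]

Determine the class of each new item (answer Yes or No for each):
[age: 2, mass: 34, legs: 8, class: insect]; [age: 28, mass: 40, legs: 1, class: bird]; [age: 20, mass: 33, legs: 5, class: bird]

Rule: age ≥ 15. This holds for each 'Yes' example and fails for each 'No' one.
[age: 2, mass: 34, legs: 8, class: insect]: age = 2 — does not satisfy this, so No. [age: 28, mass: 40, legs: 1, class: bird]: age = 28 — passes, so Yes. [age: 20, mass: 33, legs: 5, class: bird]: age = 20 — passes, so Yes.

No, Yes, Yes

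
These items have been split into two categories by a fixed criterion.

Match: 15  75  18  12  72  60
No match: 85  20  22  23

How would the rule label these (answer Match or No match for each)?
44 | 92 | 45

No match, No match, Match

All 'Match' examples share one property — multiple of 3 — and every 'No match' example lacks it.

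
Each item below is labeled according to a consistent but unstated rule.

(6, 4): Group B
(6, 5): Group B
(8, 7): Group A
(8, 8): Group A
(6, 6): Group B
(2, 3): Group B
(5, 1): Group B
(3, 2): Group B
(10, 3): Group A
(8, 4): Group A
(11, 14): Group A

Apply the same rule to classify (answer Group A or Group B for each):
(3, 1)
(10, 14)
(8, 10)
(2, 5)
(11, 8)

A rule that fits every label: first ≥ 7 — true of each 'Group A' example, false of each 'Group B' one.

Group B, Group A, Group A, Group B, Group A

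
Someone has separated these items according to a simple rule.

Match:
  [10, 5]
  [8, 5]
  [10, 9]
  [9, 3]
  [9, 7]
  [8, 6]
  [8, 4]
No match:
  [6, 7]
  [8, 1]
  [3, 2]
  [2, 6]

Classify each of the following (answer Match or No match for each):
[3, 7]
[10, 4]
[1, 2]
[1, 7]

No match, Match, No match, No match

The distinguishing property — first > second AND sum ≥ 12 — holds for all the 'Match' cases and none of the 'No match' cases.
[3, 7] → 3 < 7, 3+7 = 10 → No match.
[10, 4] → 10 > 4, 10+4 = 14 → Match.
[1, 2] → 1 < 2, 1+2 = 3 → No match.
[1, 7] → 1 < 7, 1+7 = 8 → No match.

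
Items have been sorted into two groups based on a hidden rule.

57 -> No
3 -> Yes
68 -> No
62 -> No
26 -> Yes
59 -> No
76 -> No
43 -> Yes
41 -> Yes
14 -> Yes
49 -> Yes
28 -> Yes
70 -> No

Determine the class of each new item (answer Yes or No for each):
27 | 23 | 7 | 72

The pattern is that an item is 'Yes' exactly when: at most 49.
27: 27 ≤ 49 — has this property, so Yes.
23: 23 ≤ 49 — has this property, so Yes.
7: 7 ≤ 49 — has this property, so Yes.
72: 72 > 49 — does not satisfy this, so No.

Yes, Yes, Yes, No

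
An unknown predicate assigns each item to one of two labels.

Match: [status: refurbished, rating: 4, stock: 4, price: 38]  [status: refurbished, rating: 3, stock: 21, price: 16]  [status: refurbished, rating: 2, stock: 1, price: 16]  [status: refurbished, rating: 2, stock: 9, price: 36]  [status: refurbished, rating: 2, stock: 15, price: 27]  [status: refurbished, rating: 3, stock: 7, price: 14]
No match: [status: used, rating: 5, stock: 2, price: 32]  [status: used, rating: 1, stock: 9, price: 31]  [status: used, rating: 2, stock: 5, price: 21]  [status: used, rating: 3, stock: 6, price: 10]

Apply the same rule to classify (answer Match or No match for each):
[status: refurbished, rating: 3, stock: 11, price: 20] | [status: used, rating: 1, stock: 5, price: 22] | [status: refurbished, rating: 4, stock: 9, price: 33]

Match, No match, Match

Every 'Match' example satisfies: status is refurbished. None of the 'No match' examples do.
[status: refurbished, rating: 3, stock: 11, price: 20]: status is refurbished, qualifies → Match.
[status: used, rating: 1, stock: 5, price: 22]: status is used, doesn't qualify → No match.
[status: refurbished, rating: 4, stock: 9, price: 33]: status is refurbished, qualifies → Match.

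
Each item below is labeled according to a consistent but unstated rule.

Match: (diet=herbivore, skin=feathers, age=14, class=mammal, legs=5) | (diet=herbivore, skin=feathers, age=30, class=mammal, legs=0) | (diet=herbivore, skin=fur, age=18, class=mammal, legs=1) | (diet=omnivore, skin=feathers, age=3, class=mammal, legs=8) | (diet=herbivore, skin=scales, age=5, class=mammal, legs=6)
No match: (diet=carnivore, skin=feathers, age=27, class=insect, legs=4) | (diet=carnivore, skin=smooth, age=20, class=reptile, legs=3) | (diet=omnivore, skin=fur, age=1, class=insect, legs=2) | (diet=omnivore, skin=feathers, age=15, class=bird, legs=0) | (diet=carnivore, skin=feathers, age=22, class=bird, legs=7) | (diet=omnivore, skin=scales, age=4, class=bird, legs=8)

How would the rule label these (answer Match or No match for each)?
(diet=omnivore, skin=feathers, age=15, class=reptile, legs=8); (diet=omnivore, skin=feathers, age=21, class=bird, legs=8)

No match, No match

All 'Match' examples share one property — class is mammal — and every 'No match' example lacks it.
(diet=omnivore, skin=feathers, age=15, class=reptile, legs=8): class is reptile — doesn't match, so No match.
(diet=omnivore, skin=feathers, age=21, class=bird, legs=8): class is bird — doesn't match, so No match.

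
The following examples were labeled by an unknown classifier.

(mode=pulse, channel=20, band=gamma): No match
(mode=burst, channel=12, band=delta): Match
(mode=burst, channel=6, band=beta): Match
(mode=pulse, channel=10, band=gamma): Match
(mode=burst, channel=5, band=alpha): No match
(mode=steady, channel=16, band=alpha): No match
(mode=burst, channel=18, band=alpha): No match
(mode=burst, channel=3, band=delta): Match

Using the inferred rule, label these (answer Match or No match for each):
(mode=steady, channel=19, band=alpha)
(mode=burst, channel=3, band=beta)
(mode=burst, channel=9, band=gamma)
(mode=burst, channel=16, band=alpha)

No match, Match, Match, No match

The classifier is using: channel ≠ 5 AND channel ≤ 12.
(mode=steady, channel=19, band=alpha): channel = 19, doesn't qualify → No match.
(mode=burst, channel=3, band=beta): channel = 3, fits → Match.
(mode=burst, channel=9, band=gamma): channel = 9, fits → Match.
(mode=burst, channel=16, band=alpha): channel = 16, doesn't qualify → No match.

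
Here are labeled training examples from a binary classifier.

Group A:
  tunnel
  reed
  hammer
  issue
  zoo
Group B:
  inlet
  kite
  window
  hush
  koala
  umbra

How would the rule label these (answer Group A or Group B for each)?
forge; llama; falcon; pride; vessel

Group B, Group A, Group B, Group B, Group A

One predicate separates the groups cleanly: has a double letter.
Group B: forge, since no doubled letter.
Group A: llama, since 'll' doubled.
Group B: falcon, since no doubled letter.
Group B: pride, since no doubled letter.
Group A: vessel, since 'ss' doubled.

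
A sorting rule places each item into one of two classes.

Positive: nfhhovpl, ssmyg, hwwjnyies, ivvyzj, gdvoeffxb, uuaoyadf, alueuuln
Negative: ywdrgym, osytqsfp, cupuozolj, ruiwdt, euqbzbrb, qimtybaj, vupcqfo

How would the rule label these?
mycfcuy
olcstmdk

'Positive' ⟺ has a double letter.
mycfcuy: Negative (no doubled letter). olcstmdk: Negative (no doubled letter).

Negative, Negative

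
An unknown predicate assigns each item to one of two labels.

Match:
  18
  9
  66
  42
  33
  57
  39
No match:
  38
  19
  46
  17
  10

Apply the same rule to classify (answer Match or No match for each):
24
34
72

Comparing the two groups points to one rule — multiple of 3.

Match, No match, Match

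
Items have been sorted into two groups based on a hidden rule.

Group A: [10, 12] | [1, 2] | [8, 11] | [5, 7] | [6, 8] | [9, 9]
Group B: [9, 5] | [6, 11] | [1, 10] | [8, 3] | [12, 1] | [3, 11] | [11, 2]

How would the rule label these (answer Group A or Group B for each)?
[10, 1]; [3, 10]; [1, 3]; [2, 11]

All 'Group A' examples share one property — |first − second| ≤ 3 — and every 'Group B' example lacks it.

Group B, Group B, Group A, Group B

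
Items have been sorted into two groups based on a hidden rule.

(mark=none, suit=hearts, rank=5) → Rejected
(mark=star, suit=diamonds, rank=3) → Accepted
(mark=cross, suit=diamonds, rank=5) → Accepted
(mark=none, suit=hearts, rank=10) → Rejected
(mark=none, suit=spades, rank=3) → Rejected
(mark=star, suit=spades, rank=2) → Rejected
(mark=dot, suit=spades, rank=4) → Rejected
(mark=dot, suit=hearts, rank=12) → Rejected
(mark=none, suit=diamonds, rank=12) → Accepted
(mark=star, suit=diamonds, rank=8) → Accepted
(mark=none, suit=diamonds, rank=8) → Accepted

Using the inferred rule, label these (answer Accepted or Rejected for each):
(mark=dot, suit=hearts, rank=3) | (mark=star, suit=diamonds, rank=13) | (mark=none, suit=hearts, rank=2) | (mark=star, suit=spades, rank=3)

Rejected, Accepted, Rejected, Rejected

The pattern is that an item is 'Accepted' exactly when: suit is diamonds.
(mark=dot, suit=hearts, rank=3) — suit is hearts, hence Rejected.
(mark=star, suit=diamonds, rank=13) — suit is diamonds, hence Accepted.
(mark=none, suit=hearts, rank=2) — suit is hearts, hence Rejected.
(mark=star, suit=spades, rank=3) — suit is spades, hence Rejected.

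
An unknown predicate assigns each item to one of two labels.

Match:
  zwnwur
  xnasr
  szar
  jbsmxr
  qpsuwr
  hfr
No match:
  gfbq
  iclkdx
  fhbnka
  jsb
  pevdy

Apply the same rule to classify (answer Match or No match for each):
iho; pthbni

No match, No match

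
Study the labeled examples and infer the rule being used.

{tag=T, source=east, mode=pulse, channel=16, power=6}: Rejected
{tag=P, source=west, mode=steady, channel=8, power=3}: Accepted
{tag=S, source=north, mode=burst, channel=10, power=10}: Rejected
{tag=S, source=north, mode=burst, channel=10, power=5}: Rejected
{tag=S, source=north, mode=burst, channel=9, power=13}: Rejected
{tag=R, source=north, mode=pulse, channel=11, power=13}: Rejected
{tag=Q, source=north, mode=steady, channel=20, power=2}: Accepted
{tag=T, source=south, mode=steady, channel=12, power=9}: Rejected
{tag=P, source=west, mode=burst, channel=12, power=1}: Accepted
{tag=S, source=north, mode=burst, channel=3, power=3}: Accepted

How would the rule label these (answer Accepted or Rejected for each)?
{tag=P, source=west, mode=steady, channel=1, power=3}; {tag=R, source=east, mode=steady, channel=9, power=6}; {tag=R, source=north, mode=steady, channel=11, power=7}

Accepted, Rejected, Rejected

The simplest hypothesis consistent with all the labels is: power ≤ 3.
{tag=P, source=west, mode=steady, channel=1, power=3}: Accepted (power = 3).
{tag=R, source=east, mode=steady, channel=9, power=6}: Rejected (power = 6).
{tag=R, source=north, mode=steady, channel=11, power=7}: Rejected (power = 7).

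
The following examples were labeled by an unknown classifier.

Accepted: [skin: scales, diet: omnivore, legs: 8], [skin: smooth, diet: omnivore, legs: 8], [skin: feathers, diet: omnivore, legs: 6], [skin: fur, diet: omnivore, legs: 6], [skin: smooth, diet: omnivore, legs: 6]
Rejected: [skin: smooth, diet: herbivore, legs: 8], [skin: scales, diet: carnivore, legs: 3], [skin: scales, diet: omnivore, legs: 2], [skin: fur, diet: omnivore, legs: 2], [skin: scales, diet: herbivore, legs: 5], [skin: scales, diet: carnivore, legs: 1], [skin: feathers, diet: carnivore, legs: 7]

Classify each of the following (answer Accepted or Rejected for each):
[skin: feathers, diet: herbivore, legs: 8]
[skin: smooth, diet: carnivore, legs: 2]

Rejected, Rejected

A rule that fits every label: diet is omnivore AND legs ≥ 3 — true of each 'Accepted' example, false of each 'Rejected' one.
[skin: feathers, diet: herbivore, legs: 8]: diet is herbivore, legs = 8 — fails the rule, so Rejected. [skin: smooth, diet: carnivore, legs: 2]: diet is carnivore, legs = 2 — fails the rule, so Rejected.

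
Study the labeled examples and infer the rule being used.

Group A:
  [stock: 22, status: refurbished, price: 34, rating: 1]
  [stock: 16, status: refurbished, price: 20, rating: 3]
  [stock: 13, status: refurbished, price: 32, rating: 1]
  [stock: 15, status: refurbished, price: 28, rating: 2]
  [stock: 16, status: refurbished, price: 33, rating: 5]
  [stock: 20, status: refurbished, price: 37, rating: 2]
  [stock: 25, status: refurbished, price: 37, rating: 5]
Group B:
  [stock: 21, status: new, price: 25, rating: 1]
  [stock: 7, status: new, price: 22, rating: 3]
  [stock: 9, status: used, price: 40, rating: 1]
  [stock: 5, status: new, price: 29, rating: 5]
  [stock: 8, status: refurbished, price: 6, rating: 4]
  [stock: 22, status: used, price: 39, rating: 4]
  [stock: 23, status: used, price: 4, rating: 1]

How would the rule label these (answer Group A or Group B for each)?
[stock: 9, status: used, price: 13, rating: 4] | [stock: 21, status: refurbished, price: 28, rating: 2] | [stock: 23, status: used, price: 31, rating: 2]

Group B, Group A, Group B

The simplest hypothesis consistent with all the labels is: status is refurbished AND stock ≥ 9.
[stock: 9, status: used, price: 13, rating: 4] → status is used, stock = 9 → Group B. [stock: 21, status: refurbished, price: 28, rating: 2] → status is refurbished, stock = 21 → Group A. [stock: 23, status: used, price: 31, rating: 2] → status is used, stock = 23 → Group B.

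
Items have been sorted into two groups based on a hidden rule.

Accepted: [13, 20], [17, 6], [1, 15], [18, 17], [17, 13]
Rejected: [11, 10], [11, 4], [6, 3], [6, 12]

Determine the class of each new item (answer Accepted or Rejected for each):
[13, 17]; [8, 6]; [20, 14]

Accepted, Rejected, Accepted

The simplest hypothesis consistent with all the labels is: max ≥ 13.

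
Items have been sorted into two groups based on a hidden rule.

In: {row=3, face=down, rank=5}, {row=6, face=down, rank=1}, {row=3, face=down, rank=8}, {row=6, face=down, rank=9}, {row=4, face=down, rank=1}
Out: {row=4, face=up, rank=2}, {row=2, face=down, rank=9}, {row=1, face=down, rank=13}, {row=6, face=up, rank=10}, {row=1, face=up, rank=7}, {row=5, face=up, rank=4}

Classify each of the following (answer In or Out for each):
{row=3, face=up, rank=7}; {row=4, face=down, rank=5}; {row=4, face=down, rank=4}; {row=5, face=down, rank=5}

The pattern is that an item is 'In' exactly when: face is down AND row ≥ 3.
{row=3, face=up, rank=7}: face is up, row = 3 — fails this test, so Out. {row=4, face=down, rank=5}: face is down, row = 4 — fits, so In. {row=4, face=down, rank=4}: face is down, row = 4 — fits, so In. {row=5, face=down, rank=5}: face is down, row = 5 — fits, so In.

Out, In, In, In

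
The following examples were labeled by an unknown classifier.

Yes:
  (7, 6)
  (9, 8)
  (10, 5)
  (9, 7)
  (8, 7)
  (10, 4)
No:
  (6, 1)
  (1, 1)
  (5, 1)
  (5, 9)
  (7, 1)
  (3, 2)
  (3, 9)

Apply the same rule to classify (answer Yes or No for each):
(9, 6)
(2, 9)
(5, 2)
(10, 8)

The common property of the 'Yes' items is: first > second AND sum ≥ 12. No 'No' item has it.
Yes: (9, 6), since 9 > 6, 9+6 = 15. No: (2, 9), since 2 < 9, 2+9 = 11. No: (5, 2), since 5 > 2, 5+2 = 7. Yes: (10, 8), since 10 > 8, 10+8 = 18.

Yes, No, No, Yes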